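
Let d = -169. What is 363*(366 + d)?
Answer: 71511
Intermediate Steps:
363*(366 + d) = 363*(366 - 169) = 363*197 = 71511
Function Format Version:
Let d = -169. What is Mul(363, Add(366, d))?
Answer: 71511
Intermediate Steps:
Mul(363, Add(366, d)) = Mul(363, Add(366, -169)) = Mul(363, 197) = 71511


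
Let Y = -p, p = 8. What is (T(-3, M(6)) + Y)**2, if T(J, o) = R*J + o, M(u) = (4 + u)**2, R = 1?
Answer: 7921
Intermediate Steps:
T(J, o) = J + o (T(J, o) = 1*J + o = J + o)
Y = -8 (Y = -1*8 = -8)
(T(-3, M(6)) + Y)**2 = ((-3 + (4 + 6)**2) - 8)**2 = ((-3 + 10**2) - 8)**2 = ((-3 + 100) - 8)**2 = (97 - 8)**2 = 89**2 = 7921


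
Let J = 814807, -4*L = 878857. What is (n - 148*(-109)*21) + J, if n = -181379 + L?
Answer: 3009943/4 ≈ 7.5249e+5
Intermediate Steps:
L = -878857/4 (L = -1/4*878857 = -878857/4 ≈ -2.1971e+5)
n = -1604373/4 (n = -181379 - 878857/4 = -1604373/4 ≈ -4.0109e+5)
(n - 148*(-109)*21) + J = (-1604373/4 - 148*(-109)*21) + 814807 = (-1604373/4 + 16132*21) + 814807 = (-1604373/4 + 338772) + 814807 = -249285/4 + 814807 = 3009943/4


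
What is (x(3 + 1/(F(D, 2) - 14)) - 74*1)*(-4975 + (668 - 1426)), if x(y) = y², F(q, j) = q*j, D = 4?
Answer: 1512875/4 ≈ 3.7822e+5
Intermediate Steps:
F(q, j) = j*q
(x(3 + 1/(F(D, 2) - 14)) - 74*1)*(-4975 + (668 - 1426)) = ((3 + 1/(2*4 - 14))² - 74*1)*(-4975 + (668 - 1426)) = ((3 + 1/(8 - 14))² - 74)*(-4975 - 758) = ((3 + 1/(-6))² - 74)*(-5733) = ((3 - ⅙)² - 74)*(-5733) = ((17/6)² - 74)*(-5733) = (289/36 - 74)*(-5733) = -2375/36*(-5733) = 1512875/4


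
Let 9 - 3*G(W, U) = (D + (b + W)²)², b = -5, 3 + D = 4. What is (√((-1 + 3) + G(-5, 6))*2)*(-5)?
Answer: -10*I*√30558/3 ≈ -582.7*I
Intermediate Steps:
D = 1 (D = -3 + 4 = 1)
G(W, U) = 3 - (1 + (-5 + W)²)²/3
(√((-1 + 3) + G(-5, 6))*2)*(-5) = (√((-1 + 3) + (3 - (1 + (-5 - 5)²)²/3))*2)*(-5) = (√(2 + (3 - (1 + (-10)²)²/3))*2)*(-5) = (√(2 + (3 - (1 + 100)²/3))*2)*(-5) = (√(2 + (3 - ⅓*101²))*2)*(-5) = (√(2 + (3 - ⅓*10201))*2)*(-5) = (√(2 + (3 - 10201/3))*2)*(-5) = (√(2 - 10192/3)*2)*(-5) = (√(-10186/3)*2)*(-5) = ((I*√30558/3)*2)*(-5) = (2*I*√30558/3)*(-5) = -10*I*√30558/3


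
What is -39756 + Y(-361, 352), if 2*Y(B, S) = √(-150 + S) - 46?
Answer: -39779 + √202/2 ≈ -39772.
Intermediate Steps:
Y(B, S) = -23 + √(-150 + S)/2 (Y(B, S) = (√(-150 + S) - 46)/2 = (-46 + √(-150 + S))/2 = -23 + √(-150 + S)/2)
-39756 + Y(-361, 352) = -39756 + (-23 + √(-150 + 352)/2) = -39756 + (-23 + √202/2) = -39779 + √202/2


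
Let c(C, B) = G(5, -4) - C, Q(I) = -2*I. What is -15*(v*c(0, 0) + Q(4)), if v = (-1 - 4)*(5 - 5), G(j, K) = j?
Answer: 120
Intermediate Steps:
c(C, B) = 5 - C
v = 0 (v = -5*0 = 0)
-15*(v*c(0, 0) + Q(4)) = -15*(0*(5 - 1*0) - 2*4) = -15*(0*(5 + 0) - 8) = -15*(0*5 - 8) = -15*(0 - 8) = -15*(-8) = 120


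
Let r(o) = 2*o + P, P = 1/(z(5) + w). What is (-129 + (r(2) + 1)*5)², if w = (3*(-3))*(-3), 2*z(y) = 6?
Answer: 388129/36 ≈ 10781.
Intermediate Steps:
z(y) = 3 (z(y) = (½)*6 = 3)
w = 27 (w = -9*(-3) = 27)
P = 1/30 (P = 1/(3 + 27) = 1/30 ≈ 0.033333)
r(o) = 1/30 + 2*o (r(o) = 2*o + 1/30 = 1/30 + 2*o)
(-129 + (r(2) + 1)*5)² = (-129 + ((1/30 + 2*2) + 1)*5)² = (-129 + ((1/30 + 4) + 1)*5)² = (-129 + (121/30 + 1)*5)² = (-129 + (151/30)*5)² = (-129 + 151/6)² = (-623/6)² = 388129/36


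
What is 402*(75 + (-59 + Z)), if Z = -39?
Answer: -9246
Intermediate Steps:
402*(75 + (-59 + Z)) = 402*(75 + (-59 - 39)) = 402*(75 - 98) = 402*(-23) = -9246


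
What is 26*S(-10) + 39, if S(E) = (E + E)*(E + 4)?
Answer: 3159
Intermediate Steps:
S(E) = 2*E*(4 + E) (S(E) = (2*E)*(4 + E) = 2*E*(4 + E))
26*S(-10) + 39 = 26*(2*(-10)*(4 - 10)) + 39 = 26*(2*(-10)*(-6)) + 39 = 26*120 + 39 = 3120 + 39 = 3159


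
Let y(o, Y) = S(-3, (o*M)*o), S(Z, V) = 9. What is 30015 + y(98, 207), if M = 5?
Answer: 30024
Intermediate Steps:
y(o, Y) = 9
30015 + y(98, 207) = 30015 + 9 = 30024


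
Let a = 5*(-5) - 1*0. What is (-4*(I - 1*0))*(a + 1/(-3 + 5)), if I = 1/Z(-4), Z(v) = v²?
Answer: 49/8 ≈ 6.1250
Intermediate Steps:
a = -25 (a = -25 + 0 = -25)
I = 1/16 (I = 1/((-4)²) = 1/16 ≈ 0.062500)
(-4*(I - 1*0))*(a + 1/(-3 + 5)) = (-4*(1/16 - 1*0))*(-25 + 1/(-3 + 5)) = (-4*(1/16 + 0))*(-25 + 1/2) = (-4*1/16)*(-25 + (½)*1) = -(-25 + ½)/4 = -¼*(-49/2) = 49/8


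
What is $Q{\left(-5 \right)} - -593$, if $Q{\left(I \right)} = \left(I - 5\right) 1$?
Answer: $583$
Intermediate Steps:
$Q{\left(I \right)} = -5 + I$ ($Q{\left(I \right)} = \left(-5 + I\right) 1 = -5 + I$)
$Q{\left(-5 \right)} - -593 = \left(-5 - 5\right) - -593 = -10 + 593 = 583$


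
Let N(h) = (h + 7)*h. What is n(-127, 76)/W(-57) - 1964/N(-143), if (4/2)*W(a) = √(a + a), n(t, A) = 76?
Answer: -491/4862 - 4*I*√114/3 ≈ -0.10099 - 14.236*I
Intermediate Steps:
W(a) = √2*√a/2 (W(a) = √(a + a)/2 = √(2*a)/2 = (√2*√a)/2 = √2*√a/2)
N(h) = h*(7 + h) (N(h) = (7 + h)*h = h*(7 + h))
n(-127, 76)/W(-57) - 1964/N(-143) = 76/((√2*√(-57)/2)) - 1964*(-1/(143*(7 - 143))) = 76/((√2*(I*√57)/2)) - 1964/((-143*(-136))) = 76/((I*√114/2)) - 1964/19448 = 76*(-I*√114/57) - 1964*1/19448 = -4*I*√114/3 - 491/4862 = -491/4862 - 4*I*√114/3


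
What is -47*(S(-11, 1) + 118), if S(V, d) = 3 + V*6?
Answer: -2585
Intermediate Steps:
S(V, d) = 3 + 6*V
-47*(S(-11, 1) + 118) = -47*((3 + 6*(-11)) + 118) = -47*((3 - 66) + 118) = -47*(-63 + 118) = -47*55 = -2585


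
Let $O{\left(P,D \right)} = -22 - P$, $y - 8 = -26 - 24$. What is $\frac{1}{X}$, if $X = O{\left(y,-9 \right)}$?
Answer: $\frac{1}{20} \approx 0.05$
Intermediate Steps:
$y = -42$ ($y = 8 - 50 = -42$)
$X = 20$ ($X = -22 - -42 = -22 + 42 = 20$)
$\frac{1}{X} = \frac{1}{20}$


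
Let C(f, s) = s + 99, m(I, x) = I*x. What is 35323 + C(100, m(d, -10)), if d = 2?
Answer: 35402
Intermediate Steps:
C(f, s) = 99 + s
35323 + C(100, m(d, -10)) = 35323 + (99 + 2*(-10)) = 35323 + (99 - 20) = 35323 + 79 = 35402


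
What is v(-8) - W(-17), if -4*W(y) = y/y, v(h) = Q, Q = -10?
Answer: -39/4 ≈ -9.7500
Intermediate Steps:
v(h) = -10
W(y) = -¼ (W(y) = -y/(4*y) = -¼*1 = -¼)
v(-8) - W(-17) = -10 - 1*(-¼) = -10 + ¼ = -39/4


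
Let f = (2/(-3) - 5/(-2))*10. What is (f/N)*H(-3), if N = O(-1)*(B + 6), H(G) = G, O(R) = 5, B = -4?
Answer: -11/2 ≈ -5.5000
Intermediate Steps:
f = 55/3 (f = (2*(-⅓) - 5*(-½))*10 = (-⅔ + 5/2)*10 = (11/6)*10 = 55/3 ≈ 18.333)
N = 10 (N = 5*(-4 + 6) = 5*2 = 10)
(f/N)*H(-3) = ((55/3)/10)*(-3) = ((55/3)*(⅒))*(-3) = (11/6)*(-3) = -11/2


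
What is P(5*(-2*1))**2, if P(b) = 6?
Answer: 36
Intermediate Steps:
P(5*(-2*1))**2 = 6**2 = 36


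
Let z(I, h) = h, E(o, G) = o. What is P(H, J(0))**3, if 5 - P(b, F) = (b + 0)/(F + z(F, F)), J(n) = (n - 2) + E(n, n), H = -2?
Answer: 729/8 ≈ 91.125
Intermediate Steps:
J(n) = -2 + 2*n (J(n) = (n - 2) + n = (-2 + n) + n = -2 + 2*n)
P(b, F) = 5 - b/(2*F) (P(b, F) = 5 - (b + 0)/(F + F) = 5 - b/(2*F))
P(H, J(0))**3 = (5 - 1/2*(-2)/(-2 + 2*0))**3 = (5 - 1/2*(-2)/(-2 + 0))**3 = (5 - 1/2*(-2)/(-2))**3 = (5 - 1/2*(-2)*(-1/2))**3 = (5 - 1/2)**3 = (9/2)**3 = 729/8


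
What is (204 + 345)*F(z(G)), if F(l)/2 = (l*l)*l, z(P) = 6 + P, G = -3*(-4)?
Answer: 6403536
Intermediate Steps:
G = 12
F(l) = 2*l³ (F(l) = 2*((l*l)*l) = 2*(l²*l) = 2*l³)
(204 + 345)*F(z(G)) = (204 + 345)*(2*(6 + 12)³) = 549*(2*18³) = 549*(2*5832) = 549*11664 = 6403536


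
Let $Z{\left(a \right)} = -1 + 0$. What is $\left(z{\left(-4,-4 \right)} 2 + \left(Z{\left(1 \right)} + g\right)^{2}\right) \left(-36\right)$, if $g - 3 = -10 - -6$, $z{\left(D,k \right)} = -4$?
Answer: $144$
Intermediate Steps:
$Z{\left(a \right)} = -1$
$g = -1$ ($g = 3 - 4 = -1$)
$\left(z{\left(-4,-4 \right)} 2 + \left(Z{\left(1 \right)} + g\right)^{2}\right) \left(-36\right) = \left(\left(-4\right) 2 + \left(-1 - 1\right)^{2}\right) \left(-36\right) = \left(-8 + \left(-2\right)^{2}\right) \left(-36\right) = \left(-8 + 4\right) \left(-36\right) = \left(-4\right) \left(-36\right) = 144$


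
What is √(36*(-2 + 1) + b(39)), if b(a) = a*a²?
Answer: 3*√6587 ≈ 243.48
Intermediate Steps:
b(a) = a³
√(36*(-2 + 1) + b(39)) = √(36*(-2 + 1) + 39³) = √(36*(-1) + 59319) = √(-36 + 59319) = √59283 = 3*√6587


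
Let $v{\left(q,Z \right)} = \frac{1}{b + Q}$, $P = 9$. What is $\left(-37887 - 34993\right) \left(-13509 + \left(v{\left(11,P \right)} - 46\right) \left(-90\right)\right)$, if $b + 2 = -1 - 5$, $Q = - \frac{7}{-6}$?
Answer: $\frac{27955966320}{41} \approx 6.8185 \cdot 10^{8}$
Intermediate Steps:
$Q = \frac{7}{6}$ ($Q = \left(-7\right) \left(- \frac{1}{6}\right) = \frac{7}{6} \approx 1.1667$)
$b = -8$ ($b = -2 - 6 = -8$)
$v{\left(q,Z \right)} = - \frac{6}{41}$ ($v{\left(q,Z \right)} = \frac{1}{-8 + \frac{7}{6}} = \frac{1}{- \frac{41}{6}} = - \frac{6}{41}$)
$\left(-37887 - 34993\right) \left(-13509 + \left(v{\left(11,P \right)} - 46\right) \left(-90\right)\right) = \left(-37887 - 34993\right) \left(-13509 + \left(- \frac{6}{41} - 46\right) \left(-90\right)\right) = - 72880 \left(-13509 - - \frac{170280}{41}\right) = - 72880 \left(-13509 + \frac{170280}{41}\right) = \left(-72880\right) \left(- \frac{383589}{41}\right) = \frac{27955966320}{41}$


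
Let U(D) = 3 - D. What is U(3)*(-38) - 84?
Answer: -84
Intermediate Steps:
U(3)*(-38) - 84 = (3 - 1*3)*(-38) - 84 = (3 - 3)*(-38) - 84 = 0*(-38) - 84 = 0 - 84 = -84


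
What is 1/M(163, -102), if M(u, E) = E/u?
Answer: -163/102 ≈ -1.5980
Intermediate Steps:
1/M(163, -102) = 1/(-102/163) = -163/102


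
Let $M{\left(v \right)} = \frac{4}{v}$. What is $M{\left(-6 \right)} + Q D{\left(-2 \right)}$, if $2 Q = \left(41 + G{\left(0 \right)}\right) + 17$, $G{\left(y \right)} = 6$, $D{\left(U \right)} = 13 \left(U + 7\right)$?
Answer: $\frac{6238}{3} \approx 2079.3$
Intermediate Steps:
$D{\left(U \right)} = 91 + 13 U$ ($D{\left(U \right)} = 13 \left(7 + U\right) = 91 + 13 U$)
$Q = 32$ ($Q = \frac{\left(41 + 6\right) + 17}{2} = \frac{47 + 17}{2} = \frac{1}{2} \cdot 64 = 32$)
$M{\left(-6 \right)} + Q D{\left(-2 \right)} = \frac{4}{-6} + 32 \left(91 + 13 \left(-2\right)\right) = 4 \left(- \frac{1}{6}\right) + 32 \left(91 - 26\right) = - \frac{2}{3} + 32 \cdot 65 = - \frac{2}{3} + 2080 = \frac{6238}{3}$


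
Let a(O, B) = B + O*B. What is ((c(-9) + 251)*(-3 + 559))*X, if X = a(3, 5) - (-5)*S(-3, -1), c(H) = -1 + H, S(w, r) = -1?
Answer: 2009940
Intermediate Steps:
a(O, B) = B + B*O
X = 15 (X = 5*(1 + 3) - (-5)*(-1) = 5*4 - 1*5 = 20 - 5 = 15)
((c(-9) + 251)*(-3 + 559))*X = (((-1 - 9) + 251)*(-3 + 559))*15 = ((-10 + 251)*556)*15 = (241*556)*15 = 133996*15 = 2009940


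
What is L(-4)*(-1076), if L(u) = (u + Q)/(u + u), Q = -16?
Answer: -2690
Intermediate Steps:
L(u) = (-16 + u)/(2*u) (L(u) = (u - 16)/(u + u) = (-16 + u)/((2*u)) = (-16 + u)*(1/(2*u)) = (-16 + u)/(2*u))
L(-4)*(-1076) = ((½)*(-16 - 4)/(-4))*(-1076) = ((½)*(-¼)*(-20))*(-1076) = (5/2)*(-1076) = -2690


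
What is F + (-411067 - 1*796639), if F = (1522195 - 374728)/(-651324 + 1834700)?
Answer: -1429169147989/1183376 ≈ -1.2077e+6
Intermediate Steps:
F = 1147467/1183376 ≈ 0.96966
F + (-411067 - 1*796639) = 1147467/1183376 + (-411067 - 1*796639) = 1147467/1183376 + (-411067 - 796639) = 1147467/1183376 - 1207706 = -1429169147989/1183376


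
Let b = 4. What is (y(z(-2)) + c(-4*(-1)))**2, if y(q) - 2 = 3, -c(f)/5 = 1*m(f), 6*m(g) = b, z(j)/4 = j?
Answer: 25/9 ≈ 2.7778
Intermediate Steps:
z(j) = 4*j
m(g) = 2/3 (m(g) = (1/6)*4 = 2/3)
c(f) = -10/3 (c(f) = -5*2/3 = -10/3)
y(q) = 5 (y(q) = 2 + 3 = 5)
(y(z(-2)) + c(-4*(-1)))**2 = (5 - 10/3)**2 = (5/3)**2 = 25/9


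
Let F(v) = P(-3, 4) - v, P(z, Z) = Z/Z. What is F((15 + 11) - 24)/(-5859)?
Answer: 1/5859 ≈ 0.00017068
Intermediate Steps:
P(z, Z) = 1
F(v) = 1 - v
F((15 + 11) - 24)/(-5859) = (1 - ((15 + 11) - 24))/(-5859) = (1 - (26 - 24))*(-1/5859) = (1 - 1*2)*(-1/5859) = (1 - 2)*(-1/5859) = -1*(-1/5859) = 1/5859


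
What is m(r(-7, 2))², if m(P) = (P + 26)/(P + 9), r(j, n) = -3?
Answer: 529/36 ≈ 14.694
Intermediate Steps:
m(P) = (26 + P)/(9 + P)
m(r(-7, 2))² = ((26 - 3)/(9 - 3))² = (23/6)² = 529/36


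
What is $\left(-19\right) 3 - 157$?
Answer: $-214$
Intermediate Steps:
$\left(-19\right) 3 - 157 = -57 - 157 = -214$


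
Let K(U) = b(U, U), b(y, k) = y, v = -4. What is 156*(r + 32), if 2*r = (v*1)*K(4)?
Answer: 3744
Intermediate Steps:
K(U) = U
r = -8 (r = (-4*1*4)/2 = (-4*4)/2 = (½)*(-16) = -8)
156*(r + 32) = 156*(-8 + 32) = 156*24 = 3744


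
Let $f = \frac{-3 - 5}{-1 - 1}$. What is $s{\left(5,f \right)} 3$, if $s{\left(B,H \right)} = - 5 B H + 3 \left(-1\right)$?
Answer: $-309$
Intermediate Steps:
$f = 4$ ($f = - \frac{8}{-2} = \left(-8\right) \left(- \frac{1}{2}\right) = 4$)
$s{\left(B,H \right)} = -3 - 5 B H$ ($s{\left(B,H \right)} = - 5 B H - 3 = -3 - 5 B H$)
$s{\left(5,f \right)} 3 = \left(-3 - 25 \cdot 4\right) 3 = \left(-3 - 100\right) 3 = \left(-103\right) 3 = -309$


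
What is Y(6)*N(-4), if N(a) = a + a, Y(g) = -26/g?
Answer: 104/3 ≈ 34.667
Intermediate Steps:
Y(g) = -26/g
N(a) = 2*a
Y(6)*N(-4) = (-26/6)*(2*(-4)) = -26*⅙*(-8) = -13/3*(-8) = 104/3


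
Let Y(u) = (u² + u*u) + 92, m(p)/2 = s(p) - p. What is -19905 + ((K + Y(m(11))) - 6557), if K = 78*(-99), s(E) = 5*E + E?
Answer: -9892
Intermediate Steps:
s(E) = 6*E
m(p) = 10*p (m(p) = 2*(6*p - p) = 2*(5*p) = 10*p)
Y(u) = 92 + 2*u² (Y(u) = (u² + u²) + 92 = 2*u² + 92 = 92 + 2*u²)
K = -7722
-19905 + ((K + Y(m(11))) - 6557) = -19905 + ((-7722 + (92 + 2*(10*11)²)) - 6557) = -19905 + ((-7722 + (92 + 2*110²)) - 6557) = -19905 + ((-7722 + (92 + 2*12100)) - 6557) = -19905 + ((-7722 + (92 + 24200)) - 6557) = -19905 + ((-7722 + 24292) - 6557) = -19905 + (16570 - 6557) = -19905 + 10013 = -9892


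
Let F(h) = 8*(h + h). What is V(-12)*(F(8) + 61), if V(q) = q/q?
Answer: 189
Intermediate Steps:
V(q) = 1
F(h) = 16*h (F(h) = 8*(2*h) = 16*h)
V(-12)*(F(8) + 61) = 1*(16*8 + 61) = 1*(128 + 61) = 1*189 = 189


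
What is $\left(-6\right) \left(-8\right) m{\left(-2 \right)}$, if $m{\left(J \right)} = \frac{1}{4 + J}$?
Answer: $24$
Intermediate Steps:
$\left(-6\right) \left(-8\right) m{\left(-2 \right)} = \frac{\left(-6\right) \left(-8\right)}{4 - 2} = \frac{48}{2} = 48 \cdot \frac{1}{2} = 24$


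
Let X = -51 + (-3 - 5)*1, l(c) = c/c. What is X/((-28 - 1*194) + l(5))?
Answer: 59/221 ≈ 0.26697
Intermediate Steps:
l(c) = 1
X = -59 (X = -51 - 8*1 = -51 - 8 = -59)
X/((-28 - 1*194) + l(5)) = -59/((-28 - 1*194) + 1) = -59/((-28 - 194) + 1) = -59/(-222 + 1) = -59/(-221) = -1/221*(-59) = 59/221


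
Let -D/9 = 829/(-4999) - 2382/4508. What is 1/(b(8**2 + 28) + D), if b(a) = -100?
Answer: -11267746/1056373225 ≈ -0.010666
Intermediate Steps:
D = 70401375/11267746 (D = -9*(829/(-4999) - 2382/4508) = -9*(829*(-1/4999) - 2382*1/4508) = -9*(-829/4999 - 1191/2254) = -9*(-7822375/11267746) = 70401375/11267746 ≈ 6.2480)
1/(b(8**2 + 28) + D) = 1/(-100 + 70401375/11267746) = 1/(-1056373225/11267746) = -11267746/1056373225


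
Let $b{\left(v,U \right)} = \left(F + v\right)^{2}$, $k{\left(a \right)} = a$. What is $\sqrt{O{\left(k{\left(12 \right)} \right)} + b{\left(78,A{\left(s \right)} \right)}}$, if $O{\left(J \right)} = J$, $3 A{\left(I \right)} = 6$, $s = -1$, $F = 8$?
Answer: $4 \sqrt{463} \approx 86.07$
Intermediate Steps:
$A{\left(I \right)} = 2$ ($A{\left(I \right)} = \frac{1}{3} \cdot 6 = 2$)
$b{\left(v,U \right)} = \left(8 + v\right)^{2}$
$\sqrt{O{\left(k{\left(12 \right)} \right)} + b{\left(78,A{\left(s \right)} \right)}} = \sqrt{12 + \left(8 + 78\right)^{2}} = \sqrt{12 + 86^{2}} = \sqrt{12 + 7396} = \sqrt{7408} = 4 \sqrt{463}$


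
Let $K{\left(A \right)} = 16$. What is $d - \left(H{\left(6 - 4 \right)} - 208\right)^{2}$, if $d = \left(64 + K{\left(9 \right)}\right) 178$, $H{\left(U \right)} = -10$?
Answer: $-33284$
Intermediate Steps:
$d = 14240$ ($d = \left(64 + 16\right) 178 = 80 \cdot 178 = 14240$)
$d - \left(H{\left(6 - 4 \right)} - 208\right)^{2} = 14240 - \left(-10 - 208\right)^{2} = 14240 - \left(-218\right)^{2} = 14240 - 47524 = -33284$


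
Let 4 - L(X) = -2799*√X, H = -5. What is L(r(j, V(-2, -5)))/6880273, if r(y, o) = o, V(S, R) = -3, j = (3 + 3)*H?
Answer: 4/6880273 + 2799*I*√3/6880273 ≈ 5.8137e-7 + 0.00070462*I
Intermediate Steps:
j = -30 (j = (3 + 3)*(-5) = 6*(-5) = -30)
L(X) = 4 + 2799*√X (L(X) = 4 - (-2799)*√X = 4 + 2799*√X)
L(r(j, V(-2, -5)))/6880273 = (4 + 2799*√(-3))/6880273 = (4 + 2799*(I*√3))*(1/6880273) = (4 + 2799*I*√3)*(1/6880273) = 4/6880273 + 2799*I*√3/6880273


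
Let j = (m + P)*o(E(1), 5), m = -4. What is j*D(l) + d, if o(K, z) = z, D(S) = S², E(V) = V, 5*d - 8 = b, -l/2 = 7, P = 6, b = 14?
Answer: 9822/5 ≈ 1964.4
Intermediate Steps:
l = -14 (l = -2*7 = -14)
d = 22/5 (d = 8/5 + (⅕)*14 = 8/5 + 14/5 = 22/5 ≈ 4.4000)
j = 10 (j = (-4 + 6)*5 = 2*5 = 10)
j*D(l) + d = 10*(-14)² + 22/5 = 10*196 + 22/5 = 1960 + 22/5 = 9822/5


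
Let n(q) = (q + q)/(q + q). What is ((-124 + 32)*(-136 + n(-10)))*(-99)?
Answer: -1229580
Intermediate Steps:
n(q) = 1 (n(q) = (2*q)/((2*q)) = (2*q)*(1/(2*q)) = 1)
((-124 + 32)*(-136 + n(-10)))*(-99) = ((-124 + 32)*(-136 + 1))*(-99) = -92*(-135)*(-99) = 12420*(-99) = -1229580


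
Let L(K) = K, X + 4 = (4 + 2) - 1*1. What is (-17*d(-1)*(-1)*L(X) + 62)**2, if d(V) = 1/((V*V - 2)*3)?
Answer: 28561/9 ≈ 3173.4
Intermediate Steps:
X = 1 (X = -4 + ((4 + 2) - 1*1) = -4 + (6 - 1) = -4 + 5 = 1)
d(V) = 1/(3*(-2 + V**2)) (d(V) = (1/3)/(V**2 - 2) = (1/3)/(-2 + V**2) = 1/(3*(-2 + V**2)))
(-17*d(-1)*(-1)*L(X) + 62)**2 = (-17*(1/(3*(-2 + (-1)**2)))*(-1) + 62)**2 = (-17*(1/(3*(-2 + 1)))*(-1) + 62)**2 = (-17*((1/3)/(-1))*(-1) + 62)**2 = (-17*((1/3)*(-1))*(-1) + 62)**2 = (-17*(-1/3*(-1)) + 62)**2 = (-17/3 + 62)**2 = (169/3)**2 = 28561/9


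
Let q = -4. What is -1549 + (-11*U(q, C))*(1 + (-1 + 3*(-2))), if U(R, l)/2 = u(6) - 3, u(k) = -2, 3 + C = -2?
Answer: -2209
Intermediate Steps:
C = -5 (C = -3 - 2 = -5)
U(R, l) = -10 (U(R, l) = 2*(-2 - 3) = 2*(-5) = -10)
-1549 + (-11*U(q, C))*(1 + (-1 + 3*(-2))) = -1549 + (-11*(-10))*(1 + (-1 + 3*(-2))) = -1549 + 110*(1 + (-1 - 6)) = -1549 + 110*(1 - 7) = -1549 + 110*(-6) = -1549 - 660 = -2209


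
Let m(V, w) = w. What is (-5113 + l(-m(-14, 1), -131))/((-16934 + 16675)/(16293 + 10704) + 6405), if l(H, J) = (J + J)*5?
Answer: -173401731/172915526 ≈ -1.0028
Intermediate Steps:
l(H, J) = 10*J (l(H, J) = (2*J)*5 = 10*J)
(-5113 + l(-m(-14, 1), -131))/((-16934 + 16675)/(16293 + 10704) + 6405) = (-5113 + 10*(-131))/((-16934 + 16675)/(16293 + 10704) + 6405) = (-5113 - 1310)/(-259/26997 + 6405) = -6423/(-259*1/26997 + 6405) = -6423/(-259/26997 + 6405) = -6423/172915526/26997 = -6423*26997/172915526 = -173401731/172915526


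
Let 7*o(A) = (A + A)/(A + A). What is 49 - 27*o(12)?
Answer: 316/7 ≈ 45.143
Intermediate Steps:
o(A) = 1/7 (o(A) = ((A + A)/(A + A))/7 = ((2*A)/((2*A)))/7 = ((2*A)*(1/(2*A)))/7 = (1/7)*1 = 1/7)
49 - 27*o(12) = 49 - 27*1/7 = 49 - 27/7 = 316/7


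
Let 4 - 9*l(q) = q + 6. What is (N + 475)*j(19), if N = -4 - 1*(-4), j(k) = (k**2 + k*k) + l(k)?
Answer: 1025525/3 ≈ 3.4184e+5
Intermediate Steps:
l(q) = -2/9 - q/9 (l(q) = 4/9 - (q + 6)/9 = 4/9 - (6 + q)/9 = 4/9 + (-2/3 - q/9) = -2/9 - q/9)
j(k) = -2/9 + 2*k**2 - k/9 (j(k) = (k**2 + k*k) + (-2/9 - k/9) = (k**2 + k**2) + (-2/9 - k/9) = 2*k**2 + (-2/9 - k/9) = -2/9 + 2*k**2 - k/9)
N = 0 (N = -4 + 4 = 0)
(N + 475)*j(19) = (0 + 475)*(-2/9 + 2*19**2 - 1/9*19) = 475*(-2/9 + 2*361 - 19/9) = 475*(-2/9 + 722 - 19/9) = 475*(2159/3) = 1025525/3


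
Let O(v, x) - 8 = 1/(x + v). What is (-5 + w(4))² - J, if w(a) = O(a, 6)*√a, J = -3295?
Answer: 85511/25 ≈ 3420.4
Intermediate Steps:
O(v, x) = 8 + 1/(v + x) (O(v, x) = 8 + 1/(x + v) = 8 + 1/(v + x))
w(a) = √a*(49 + 8*a)/(6 + a) (w(a) = ((1 + 8*a + 8*6)/(a + 6))*√a = ((1 + 8*a + 48)/(6 + a))*√a = ((49 + 8*a)/(6 + a))*√a = √a*(49 + 8*a)/(6 + a))
(-5 + w(4))² - J = (-5 + √4*(49 + 8*4)/(6 + 4))² - 1*(-3295) = (-5 + 2*(49 + 32)/10)² + 3295 = (-5 + 2*(⅒)*81)² + 3295 = (-5 + 81/5)² + 3295 = (56/5)² + 3295 = 3136/25 + 3295 = 85511/25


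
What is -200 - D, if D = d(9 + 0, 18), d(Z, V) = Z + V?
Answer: -227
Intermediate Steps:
d(Z, V) = V + Z
D = 27 (D = 18 + (9 + 0) = 18 + 9 = 27)
-200 - D = -200 - 1*27 = -200 - 27 = -227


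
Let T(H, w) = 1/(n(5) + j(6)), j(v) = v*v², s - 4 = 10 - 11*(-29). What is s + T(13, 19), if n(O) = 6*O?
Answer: 81919/246 ≈ 333.00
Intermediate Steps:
s = 333 (s = 4 + (10 - 11*(-29)) = 4 + (10 + 319) = 4 + 329 = 333)
j(v) = v³
T(H, w) = 1/246 (T(H, w) = 1/(6*5 + 6³) = 1/(30 + 216) = 1/246)
s + T(13, 19) = 333 + 1/246 = 81919/246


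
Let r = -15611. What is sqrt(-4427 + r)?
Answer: I*sqrt(20038) ≈ 141.56*I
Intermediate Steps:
sqrt(-4427 + r) = sqrt(-4427 - 15611) = sqrt(-20038) = I*sqrt(20038)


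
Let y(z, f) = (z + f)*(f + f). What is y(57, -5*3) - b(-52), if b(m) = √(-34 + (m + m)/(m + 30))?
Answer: -1260 - I*√3542/11 ≈ -1260.0 - 5.4104*I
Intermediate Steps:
b(m) = √(-34 + 2*m/(30 + m)) (b(m) = √(-34 + (2*m)/(30 + m)) = √(-34 + 2*m/(30 + m)))
y(z, f) = 2*f*(f + z) (y(z, f) = (f + z)*(2*f) = 2*f*(f + z))
y(57, -5*3) - b(-52) = 2*(-5*3)*(-5*3 + 57) - 2*√((-255 - 8*(-52))/(30 - 52)) = 2*(-15)*(-15 + 57) - 2*√((-255 + 416)/(-22)) = 2*(-15)*42 - 2*√(-1/22*161) = -1260 - 2*√(-161/22) = -1260 - 2*I*√3542/22 = -1260 - I*√3542/11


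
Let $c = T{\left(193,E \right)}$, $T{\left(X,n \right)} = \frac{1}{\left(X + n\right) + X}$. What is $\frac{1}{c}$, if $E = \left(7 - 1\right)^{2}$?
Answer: $422$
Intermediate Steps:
$E = 36$ ($E = 6^{2} = 36$)
$T{\left(X,n \right)} = \frac{1}{n + 2 X}$
$c = \frac{1}{422}$ ($c = \frac{1}{36 + 2 \cdot 193} = \frac{1}{36 + 386} = \frac{1}{422} \approx 0.0023697$)
$\frac{1}{c} = \frac{1}{\frac{1}{422}} = 422$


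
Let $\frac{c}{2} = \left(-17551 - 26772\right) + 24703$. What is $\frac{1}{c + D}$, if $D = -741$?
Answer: $- \frac{1}{39981} \approx -2.5012 \cdot 10^{-5}$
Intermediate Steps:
$c = -39240$ ($c = 2 \left(\left(-17551 - 26772\right) + 24703\right) = 2 \left(-44323 + 24703\right) = 2 \left(-19620\right) = -39240$)
$\frac{1}{c + D} = \frac{1}{-39240 - 741} = \frac{1}{-39981} = - \frac{1}{39981}$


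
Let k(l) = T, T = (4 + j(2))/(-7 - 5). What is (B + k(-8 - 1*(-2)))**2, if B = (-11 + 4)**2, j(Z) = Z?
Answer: 9409/4 ≈ 2352.3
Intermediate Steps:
T = -1/2 (T = (4 + 2)/(-7 - 5) = 6/(-12) = 6*(-1/12) = -1/2 ≈ -0.50000)
k(l) = -1/2
B = 49 (B = (-7)**2 = 49)
(B + k(-8 - 1*(-2)))**2 = (49 - 1/2)**2 = (97/2)**2 = 9409/4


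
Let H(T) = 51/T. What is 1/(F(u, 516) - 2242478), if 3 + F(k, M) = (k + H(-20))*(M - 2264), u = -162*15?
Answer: 5/10048082 ≈ 4.9761e-7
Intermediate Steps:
u = -2430
F(k, M) = -3 + (-2264 + M)*(-51/20 + k) (F(k, M) = -3 + (k + 51/(-20))*(M - 2264) = -3 + (k + 51*(-1/20))*(-2264 + M) = -3 + (k - 51/20)*(-2264 + M) = -3 + (-51/20 + k)*(-2264 + M) = -3 + (-2264 + M)*(-51/20 + k))
1/(F(u, 516) - 2242478) = 1/((28851/5 - 2264*(-2430) - 51/20*516 + 516*(-2430)) - 2242478) = 1/((28851/5 + 5501520 - 6579/5 - 1253880) - 2242478) = 1/(21260472/5 - 2242478) = 1/(10048082/5) = 5/10048082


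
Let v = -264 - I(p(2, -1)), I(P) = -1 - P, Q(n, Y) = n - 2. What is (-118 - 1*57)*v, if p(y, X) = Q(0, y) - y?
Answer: 46725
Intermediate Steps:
Q(n, Y) = -2 + n
p(y, X) = -2 - y (p(y, X) = (-2 + 0) - y = -2 - y)
v = -267 (v = -264 - (-1 - (-2 - 1*2)) = -264 - (-1 - (-2 - 2)) = -264 - (-1 - 1*(-4)) = -264 - (-1 + 4) = -264 - 1*3 = -264 - 3 = -267)
(-118 - 1*57)*v = (-118 - 1*57)*(-267) = (-118 - 57)*(-267) = -175*(-267) = 46725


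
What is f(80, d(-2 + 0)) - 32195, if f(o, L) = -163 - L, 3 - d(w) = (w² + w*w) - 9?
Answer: -32362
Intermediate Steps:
d(w) = 12 - 2*w² (d(w) = 3 - ((w² + w*w) - 9) = 3 - ((w² + w²) - 9) = 3 - (2*w² - 9) = 3 - (-9 + 2*w²) = 3 + (9 - 2*w²) = 12 - 2*w²)
f(80, d(-2 + 0)) - 32195 = (-163 - (12 - 2*(-2 + 0)²)) - 32195 = (-163 - (12 - 2*(-2)²)) - 32195 = (-163 - (12 - 2*4)) - 32195 = (-163 - (12 - 8)) - 32195 = (-163 - 1*4) - 32195 = (-163 - 4) - 32195 = -167 - 32195 = -32362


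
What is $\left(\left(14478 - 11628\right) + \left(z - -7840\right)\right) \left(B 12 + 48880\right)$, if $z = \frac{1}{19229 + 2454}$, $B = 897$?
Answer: $\frac{13824958567524}{21683} \approx 6.3759 \cdot 10^{8}$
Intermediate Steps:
$z = \frac{1}{21683} \approx 4.6119 \cdot 10^{-5}$
$\left(\left(14478 - 11628\right) + \left(z - -7840\right)\right) \left(B 12 + 48880\right) = \left(\left(14478 - 11628\right) + \left(\frac{1}{21683} - -7840\right)\right) \left(897 \cdot 12 + 48880\right) = \left(\left(14478 - 11628\right) + \left(\frac{1}{21683} + 7840\right)\right) \left(10764 + 48880\right) = \left(2850 + \frac{169994721}{21683}\right) 59644 = \frac{231791271}{21683} \cdot 59644 = \frac{13824958567524}{21683}$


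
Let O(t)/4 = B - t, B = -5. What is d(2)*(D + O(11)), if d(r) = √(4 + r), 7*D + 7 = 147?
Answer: -44*√6 ≈ -107.78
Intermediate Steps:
D = 20 (D = -1 + (⅐)*147 = -1 + 21 = 20)
O(t) = -20 - 4*t (O(t) = 4*(-5 - t) = -20 - 4*t)
d(2)*(D + O(11)) = √(4 + 2)*(20 + (-20 - 4*11)) = √6*(20 + (-20 - 44)) = √6*(20 - 64) = √6*(-44) = -44*√6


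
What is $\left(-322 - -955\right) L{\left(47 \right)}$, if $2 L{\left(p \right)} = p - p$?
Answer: $0$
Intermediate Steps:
$L{\left(p \right)} = 0$ ($L{\left(p \right)} = \frac{p - p}{2} = \frac{1}{2} \cdot 0 = 0$)
$\left(-322 - -955\right) L{\left(47 \right)} = \left(-322 - -955\right) 0 = \left(-322 + 955\right) 0 = 633 \cdot 0 = 0$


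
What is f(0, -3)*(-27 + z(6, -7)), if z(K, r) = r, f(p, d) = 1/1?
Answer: -34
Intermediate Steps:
f(p, d) = 1
f(0, -3)*(-27 + z(6, -7)) = 1*(-27 - 7) = 1*(-34) = -34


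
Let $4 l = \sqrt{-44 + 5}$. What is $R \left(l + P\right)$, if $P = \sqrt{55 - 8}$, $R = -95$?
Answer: $- 95 \sqrt{47} - \frac{95 i \sqrt{39}}{4} \approx -651.29 - 148.32 i$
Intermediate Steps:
$P = \sqrt{47} \approx 6.8557$
$l = \frac{i \sqrt{39}}{4}$ ($l = \frac{\sqrt{-44 + 5}}{4} = \frac{\sqrt{-39}}{4} = \frac{i \sqrt{39}}{4} \approx 1.5612 i$)
$R \left(l + P\right) = - 95 \left(\frac{i \sqrt{39}}{4} + \sqrt{47}\right) = - 95 \left(\sqrt{47} + \frac{i \sqrt{39}}{4}\right) = - 95 \sqrt{47} - \frac{95 i \sqrt{39}}{4}$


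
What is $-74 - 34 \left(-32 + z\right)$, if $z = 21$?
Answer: $300$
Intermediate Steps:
$-74 - 34 \left(-32 + z\right) = -74 - 34 \left(-32 + 21\right) = -74 - -374 = -74 + 374 = 300$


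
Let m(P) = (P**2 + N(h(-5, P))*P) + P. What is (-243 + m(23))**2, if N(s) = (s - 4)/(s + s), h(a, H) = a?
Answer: 10870209/100 ≈ 1.0870e+5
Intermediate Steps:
N(s) = (-4 + s)/(2*s) (N(s) = (-4 + s)/((2*s)) = (-4 + s)*(1/(2*s)) = (-4 + s)/(2*s))
m(P) = P**2 + 19*P/10 (m(P) = (P**2 + ((1/2)*(-4 - 5)/(-5))*P) + P = (P**2 + ((1/2)*(-1/5)*(-9))*P) + P = (P**2 + 9*P/10) + P = P**2 + 19*P/10)
(-243 + m(23))**2 = (-243 + (1/10)*23*(19 + 10*23))**2 = (-243 + (1/10)*23*(19 + 230))**2 = (-243 + (1/10)*23*249)**2 = (-243 + 5727/10)**2 = (3297/10)**2 = 10870209/100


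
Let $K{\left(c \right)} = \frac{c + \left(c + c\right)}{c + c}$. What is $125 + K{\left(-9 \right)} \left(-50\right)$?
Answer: $50$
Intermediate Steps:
$K{\left(c \right)} = \frac{3}{2}$ ($K{\left(c \right)} = \frac{c + 2 c}{2 c} = 3 c \frac{1}{2 c} = \frac{3}{2}$)
$125 + K{\left(-9 \right)} \left(-50\right) = 125 + \frac{3}{2} \left(-50\right) = 125 - 75 = 50$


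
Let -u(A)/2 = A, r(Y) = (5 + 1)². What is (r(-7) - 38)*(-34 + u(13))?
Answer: 120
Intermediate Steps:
r(Y) = 36 (r(Y) = 6² = 36)
u(A) = -2*A
(r(-7) - 38)*(-34 + u(13)) = (36 - 38)*(-34 - 2*13) = -2*(-34 - 26) = -2*(-60) = 120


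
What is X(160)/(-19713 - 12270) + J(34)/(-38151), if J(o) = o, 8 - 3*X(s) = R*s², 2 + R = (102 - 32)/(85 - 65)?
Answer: 162381214/406727811 ≈ 0.39924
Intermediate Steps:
R = 3/2 (R = -2 + (102 - 32)/(85 - 65) = -2 + 70/20 = -2 + 70*(1/20) = -2 + 7/2 = 3/2 ≈ 1.5000)
X(s) = 8/3 - s²/2
X(160)/(-19713 - 12270) + J(34)/(-38151) = (8/3 - ½*160²)/(-19713 - 12270) + 34/(-38151) = (8/3 - ½*25600)/(-31983) + 34*(-1/38151) = (8/3 - 12800)*(-1/31983) - 34/38151 = -38392/3*(-1/31983) - 34/38151 = 38392/95949 - 34/38151 = 162381214/406727811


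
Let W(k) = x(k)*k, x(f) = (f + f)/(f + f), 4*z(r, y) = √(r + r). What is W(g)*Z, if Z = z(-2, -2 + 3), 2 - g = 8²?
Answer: -31*I ≈ -31.0*I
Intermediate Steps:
g = -62 (g = 2 - 1*8² = 2 - 1*64 = 2 - 64 = -62)
z(r, y) = √2*√r/4 (z(r, y) = √(r + r)/4 = √(2*r)/4 = (√2*√r)/4 = √2*√r/4)
x(f) = 1 (x(f) = (2*f)/((2*f)) = (2*f)*(1/(2*f)) = 1)
Z = I/2 (Z = √2*√(-2)/4 = √2*(I*√2)/4 = I/2 ≈ 0.5*I)
W(k) = k (W(k) = 1*k = k)
W(g)*Z = -31*I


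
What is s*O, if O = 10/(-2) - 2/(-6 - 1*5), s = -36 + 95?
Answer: -3127/11 ≈ -284.27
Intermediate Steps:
s = 59
O = -53/11 (O = 10*(-1/2) - 2/(-6 - 5) = -5 - 2/(-11) = -5 - 2*(-1/11) = -5 + 2/11 = -53/11 ≈ -4.8182)
s*O = 59*(-53/11) = -3127/11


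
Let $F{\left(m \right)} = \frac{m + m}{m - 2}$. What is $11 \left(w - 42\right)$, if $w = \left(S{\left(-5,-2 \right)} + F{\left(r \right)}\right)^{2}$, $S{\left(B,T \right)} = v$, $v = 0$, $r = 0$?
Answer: $-462$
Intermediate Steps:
$S{\left(B,T \right)} = 0$
$F{\left(m \right)} = \frac{2 m}{-2 + m}$
$w = 0$ ($w = \left(0 + 2 \cdot 0 \frac{1}{-2 + 0}\right)^{2} = \left(0 + 2 \cdot 0 \frac{1}{-2}\right)^{2} = \left(0 + 2 \cdot 0 \left(- \frac{1}{2}\right)\right)^{2} = \left(0 + 0\right)^{2} = 0^{2} = 0$)
$11 \left(w - 42\right) = 11 \left(0 - 42\right) = 11 \left(-42\right) = -462$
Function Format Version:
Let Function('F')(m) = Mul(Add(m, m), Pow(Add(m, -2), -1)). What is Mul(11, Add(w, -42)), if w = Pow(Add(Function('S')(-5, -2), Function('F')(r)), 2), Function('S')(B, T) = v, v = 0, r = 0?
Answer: -462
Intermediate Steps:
Function('S')(B, T) = 0
Function('F')(m) = Mul(2, m, Pow(Add(-2, m), -1)) (Function('F')(m) = Mul(Mul(2, m), Pow(Add(-2, m), -1)) = Mul(2, m, Pow(Add(-2, m), -1)))
w = 0 (w = Pow(Add(0, Mul(2, 0, Pow(Add(-2, 0), -1))), 2) = Pow(Add(0, Mul(2, 0, Pow(-2, -1))), 2) = Pow(Add(0, Mul(2, 0, Rational(-1, 2))), 2) = Pow(Add(0, 0), 2) = Pow(0, 2) = 0)
Mul(11, Add(w, -42)) = Mul(11, Add(0, -42)) = Mul(11, -42) = -462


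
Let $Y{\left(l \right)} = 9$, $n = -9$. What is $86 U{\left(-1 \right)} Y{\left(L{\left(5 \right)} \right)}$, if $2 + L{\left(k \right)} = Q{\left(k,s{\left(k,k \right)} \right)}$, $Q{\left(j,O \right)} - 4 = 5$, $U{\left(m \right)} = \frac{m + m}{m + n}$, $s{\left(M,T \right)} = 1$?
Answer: $\frac{774}{5} \approx 154.8$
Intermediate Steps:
$U{\left(m \right)} = \frac{2 m}{-9 + m}$ ($U{\left(m \right)} = \frac{m + m}{m - 9} = \frac{2 m}{-9 + m}$)
$Q{\left(j,O \right)} = 9$ ($Q{\left(j,O \right)} = 4 + 5 = 9$)
$L{\left(k \right)} = 7$ ($L{\left(k \right)} = -2 + 9 = 7$)
$86 U{\left(-1 \right)} Y{\left(L{\left(5 \right)} \right)} = 86 \cdot 2 \left(-1\right) \frac{1}{-9 - 1} \cdot 9 = 86 \cdot 2 \left(-1\right) \frac{1}{-10} \cdot 9 = 86 \cdot 2 \left(-1\right) \left(- \frac{1}{10}\right) 9 = 86 \cdot \frac{1}{5} \cdot 9 = \frac{86}{5} \cdot 9 = \frac{774}{5}$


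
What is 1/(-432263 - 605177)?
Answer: -1/1037440 ≈ -9.6391e-7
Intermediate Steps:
1/(-432263 - 605177) = 1/(-1037440) = -1/1037440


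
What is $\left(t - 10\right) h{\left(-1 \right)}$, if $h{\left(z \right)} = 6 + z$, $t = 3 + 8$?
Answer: $5$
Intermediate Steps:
$t = 11$
$\left(t - 10\right) h{\left(-1 \right)} = \left(11 - 10\right) \left(6 - 1\right) = 1 \cdot 5 = 5$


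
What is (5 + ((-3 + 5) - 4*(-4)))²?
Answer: 529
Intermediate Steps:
(5 + ((-3 + 5) - 4*(-4)))² = (5 + (2 + 16))² = (5 + 18)² = 23² = 529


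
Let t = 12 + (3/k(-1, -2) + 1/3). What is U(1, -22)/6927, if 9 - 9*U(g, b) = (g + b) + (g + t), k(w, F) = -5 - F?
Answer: 53/187029 ≈ 0.00028338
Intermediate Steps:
t = 34/3 (t = 12 + (3/(-5 - 1*(-2)) + 1/3) = 12 + (3/(-5 + 2) + 1*(⅓)) = 12 + (3/(-3) + ⅓) = 12 + (3*(-⅓) + ⅓) = 12 + (-1 + ⅓) = 12 - ⅔ = 34/3 ≈ 11.333)
U(g, b) = -7/27 - 2*g/9 - b/9 (U(g, b) = 1 - ((g + b) + (g + 34/3))/9 = 1 - ((b + g) + (34/3 + g))/9 = 1 - (34/3 + b + 2*g)/9 = 1 + (-34/27 - 2*g/9 - b/9) = -7/27 - 2*g/9 - b/9)
U(1, -22)/6927 = (-7/27 - 2/9*1 - ⅑*(-22))/6927 = (-7/27 - 2/9 + 22/9)*(1/6927) = (53/27)*(1/6927) = 53/187029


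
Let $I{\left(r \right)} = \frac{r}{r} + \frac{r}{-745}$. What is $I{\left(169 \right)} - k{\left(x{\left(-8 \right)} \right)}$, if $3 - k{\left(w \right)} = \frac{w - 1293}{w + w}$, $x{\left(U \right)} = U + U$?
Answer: $\frac{922117}{23840} \approx 38.679$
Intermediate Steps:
$I{\left(r \right)} = 1 - \frac{r}{745}$ ($I{\left(r \right)} = 1 + r \left(- \frac{1}{745}\right) = 1 - \frac{r}{745}$)
$x{\left(U \right)} = 2 U$
$k{\left(w \right)} = 3 - \frac{-1293 + w}{2 w}$ ($k{\left(w \right)} = 3 - \frac{w - 1293}{w + w} = 3 - \frac{-1293 + w}{2 w}$)
$I{\left(169 \right)} - k{\left(x{\left(-8 \right)} \right)} = \left(1 - \frac{169}{745}\right) - \frac{1293 + 5 \cdot 2 \left(-8\right)}{2 \cdot 2 \left(-8\right)} = \left(1 - \frac{169}{745}\right) - \frac{1293 + 5 \left(-16\right)}{2 \left(-16\right)} = \frac{576}{745} - \frac{1}{2} \left(- \frac{1}{16}\right) \left(1293 - 80\right) = \frac{576}{745} - \frac{1}{2} \left(- \frac{1}{16}\right) 1213 = \frac{576}{745} - - \frac{1213}{32} = \frac{576}{745} + \frac{1213}{32} = \frac{922117}{23840}$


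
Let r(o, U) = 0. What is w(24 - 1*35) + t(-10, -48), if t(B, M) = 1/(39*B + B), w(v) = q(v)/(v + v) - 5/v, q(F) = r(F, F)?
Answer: 1989/4400 ≈ 0.45205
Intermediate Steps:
q(F) = 0
w(v) = -5/v (w(v) = 0/(v + v) - 5/v = 0/((2*v)) - 5/v = 0*(1/(2*v)) - 5/v = 0 - 5/v = -5/v)
t(B, M) = 1/(40*B)
w(24 - 1*35) + t(-10, -48) = -5/(24 - 1*35) + (1/40)/(-10) = -5/(24 - 35) + (1/40)*(-⅒) = -5/(-11) - 1/400 = -5*(-1/11) - 1/400 = 5/11 - 1/400 = 1989/4400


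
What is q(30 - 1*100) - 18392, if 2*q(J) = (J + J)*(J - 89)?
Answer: -7262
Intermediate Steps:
q(J) = J*(-89 + J) (q(J) = ((J + J)*(J - 89))/2 = ((2*J)*(-89 + J))/2 = (2*J*(-89 + J))/2 = J*(-89 + J))
q(30 - 1*100) - 18392 = (30 - 1*100)*(-89 + (30 - 1*100)) - 18392 = (30 - 100)*(-89 + (30 - 100)) - 18392 = -70*(-89 - 70) - 18392 = -70*(-159) - 18392 = 11130 - 18392 = -7262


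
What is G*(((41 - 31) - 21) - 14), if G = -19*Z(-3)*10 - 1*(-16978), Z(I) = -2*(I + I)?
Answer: -367450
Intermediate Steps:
Z(I) = -4*I
G = 14698 (G = -(-76)*(-3)*10 - 1*(-16978) = -19*12*10 + 16978 = -228*10 + 16978 = -2280 + 16978 = 14698)
G*(((41 - 31) - 21) - 14) = 14698*(((41 - 31) - 21) - 14) = 14698*((10 - 21) - 14) = 14698*(-11 - 14) = 14698*(-25) = -367450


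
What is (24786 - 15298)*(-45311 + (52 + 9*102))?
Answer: -420707408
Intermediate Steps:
(24786 - 15298)*(-45311 + (52 + 9*102)) = 9488*(-45311 + (52 + 918)) = 9488*(-45311 + 970) = 9488*(-44341) = -420707408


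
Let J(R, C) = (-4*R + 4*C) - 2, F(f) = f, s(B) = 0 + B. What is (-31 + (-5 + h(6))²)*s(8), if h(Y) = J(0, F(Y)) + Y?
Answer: 3984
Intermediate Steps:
s(B) = B
J(R, C) = -2 - 4*R + 4*C
h(Y) = -2 + 5*Y (h(Y) = (-2 - 4*0 + 4*Y) + Y = (-2 + 0 + 4*Y) + Y = (-2 + 4*Y) + Y = -2 + 5*Y)
(-31 + (-5 + h(6))²)*s(8) = (-31 + (-5 + (-2 + 5*6))²)*8 = (-31 + (-5 + (-2 + 30))²)*8 = (-31 + (-5 + 28)²)*8 = (-31 + 23²)*8 = (-31 + 529)*8 = 498*8 = 3984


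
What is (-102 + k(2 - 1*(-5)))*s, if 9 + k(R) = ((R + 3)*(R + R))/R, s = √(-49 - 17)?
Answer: -91*I*√66 ≈ -739.29*I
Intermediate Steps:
s = I*√66 (s = √(-66) = I*√66 ≈ 8.124*I)
k(R) = -3 + 2*R (k(R) = -9 + ((R + 3)*(R + R))/R = -9 + ((3 + R)*(2*R))/R = -9 + (2*R*(3 + R))/R = -9 + (6 + 2*R) = -3 + 2*R)
(-102 + k(2 - 1*(-5)))*s = (-102 + (-3 + 2*(2 - 1*(-5))))*(I*√66) = (-102 + (-3 + 2*(2 + 5)))*(I*√66) = (-102 + (-3 + 2*7))*(I*√66) = (-102 + (-3 + 14))*(I*√66) = (-102 + 11)*(I*√66) = -91*I*√66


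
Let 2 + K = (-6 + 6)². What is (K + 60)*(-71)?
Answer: -4118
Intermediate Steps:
K = -2 (K = -2 + (-6 + 6)² = -2 + 0² = -2 + 0 = -2)
(K + 60)*(-71) = (-2 + 60)*(-71) = 58*(-71) = -4118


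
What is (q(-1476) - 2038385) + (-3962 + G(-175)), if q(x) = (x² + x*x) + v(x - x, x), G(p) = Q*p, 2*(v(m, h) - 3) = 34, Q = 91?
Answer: 2298900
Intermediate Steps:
v(m, h) = 20 (v(m, h) = 3 + (½)*34 = 3 + 17 = 20)
G(p) = 91*p
q(x) = 20 + 2*x² (q(x) = (x² + x*x) + 20 = (x² + x²) + 20 = 2*x² + 20 = 20 + 2*x²)
(q(-1476) - 2038385) + (-3962 + G(-175)) = ((20 + 2*(-1476)²) - 2038385) + (-3962 + 91*(-175)) = ((20 + 2*2178576) - 2038385) + (-3962 - 15925) = ((20 + 4357152) - 2038385) - 19887 = (4357172 - 2038385) - 19887 = 2318787 - 19887 = 2298900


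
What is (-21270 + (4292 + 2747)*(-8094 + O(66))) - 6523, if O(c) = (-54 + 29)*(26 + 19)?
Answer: -64920334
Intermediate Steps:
O(c) = -1125 (O(c) = -25*45 = -1125)
(-21270 + (4292 + 2747)*(-8094 + O(66))) - 6523 = (-21270 + (4292 + 2747)*(-8094 - 1125)) - 6523 = (-21270 + 7039*(-9219)) - 6523 = (-21270 - 64892541) - 6523 = -64913811 - 6523 = -64920334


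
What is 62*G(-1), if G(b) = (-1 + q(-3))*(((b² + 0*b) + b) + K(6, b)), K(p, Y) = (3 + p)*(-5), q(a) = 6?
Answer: -13950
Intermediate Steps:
K(p, Y) = -15 - 5*p
G(b) = -225 + 5*b + 5*b² (G(b) = (-1 + 6)*(((b² + 0*b) + b) + (-15 - 5*6)) = 5*(((b² + 0) + b) + (-15 - 30)) = 5*((b² + b) - 45) = 5*((b + b²) - 45) = 5*(-45 + b + b²) = -225 + 5*b + 5*b²)
62*G(-1) = 62*(-225 + 5*(-1) + 5*(-1)²) = 62*(-225 - 5 + 5*1) = 62*(-225 - 5 + 5) = 62*(-225) = -13950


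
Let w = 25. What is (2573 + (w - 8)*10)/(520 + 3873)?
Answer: 2743/4393 ≈ 0.62440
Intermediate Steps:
(2573 + (w - 8)*10)/(520 + 3873) = (2573 + (25 - 8)*10)/(520 + 3873) = (2573 + 17*10)/4393 = (2573 + 170)*(1/4393) = 2743*(1/4393) = 2743/4393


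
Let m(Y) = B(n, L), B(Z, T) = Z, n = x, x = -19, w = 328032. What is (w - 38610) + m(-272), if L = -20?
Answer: 289403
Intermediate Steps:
n = -19
m(Y) = -19
(w - 38610) + m(-272) = (328032 - 38610) - 19 = 289422 - 19 = 289403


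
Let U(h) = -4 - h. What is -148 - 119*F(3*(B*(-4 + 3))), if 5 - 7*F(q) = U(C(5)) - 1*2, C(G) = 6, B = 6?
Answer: -437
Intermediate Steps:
F(q) = 17/7 (F(q) = 5/7 - ((-4 - 1*6) - 1*2)/7 = 5/7 - ((-4 - 6) - 2)/7 = 5/7 - (-10 - 2)/7 = 5/7 - ⅐*(-12) = 5/7 + 12/7 = 17/7)
-148 - 119*F(3*(B*(-4 + 3))) = -148 - 119*17/7 = -148 - 289 = -437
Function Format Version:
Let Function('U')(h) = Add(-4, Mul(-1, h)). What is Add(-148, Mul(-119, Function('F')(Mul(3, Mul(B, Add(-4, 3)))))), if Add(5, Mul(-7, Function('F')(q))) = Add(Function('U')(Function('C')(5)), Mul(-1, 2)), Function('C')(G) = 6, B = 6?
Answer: -437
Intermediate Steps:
Function('F')(q) = Rational(17, 7) (Function('F')(q) = Add(Rational(5, 7), Mul(Rational(-1, 7), Add(Add(-4, Mul(-1, 6)), Mul(-1, 2)))) = Add(Rational(5, 7), Mul(Rational(-1, 7), Add(Add(-4, -6), -2))) = Add(Rational(5, 7), Mul(Rational(-1, 7), Add(-10, -2))) = Add(Rational(5, 7), Mul(Rational(-1, 7), -12)) = Add(Rational(5, 7), Rational(12, 7)) = Rational(17, 7))
Add(-148, Mul(-119, Function('F')(Mul(3, Mul(B, Add(-4, 3)))))) = Add(-148, Mul(-119, Rational(17, 7))) = Add(-148, -289) = -437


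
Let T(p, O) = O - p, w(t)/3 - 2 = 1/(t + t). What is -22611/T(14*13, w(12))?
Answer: 60296/469 ≈ 128.56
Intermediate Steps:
w(t) = 6 + 3/(2*t) (w(t) = 6 + 3/(t + t) = 6 + 3/((2*t)) = 6 + 3*(1/(2*t)) = 6 + 3/(2*t))
-22611/T(14*13, w(12)) = -22611/((6 + (3/2)/12) - 14*13) = -22611/((6 + (3/2)*(1/12)) - 1*182) = -22611/((6 + 1/8) - 182) = -22611/(49/8 - 182) = -22611/(-1407/8) = -22611*(-8/1407) = 60296/469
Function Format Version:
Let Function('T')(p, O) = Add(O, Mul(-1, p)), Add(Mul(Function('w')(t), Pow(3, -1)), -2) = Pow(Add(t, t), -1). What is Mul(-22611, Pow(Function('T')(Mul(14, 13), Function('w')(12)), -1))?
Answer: Rational(60296, 469) ≈ 128.56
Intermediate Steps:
Function('w')(t) = Add(6, Mul(Rational(3, 2), Pow(t, -1))) (Function('w')(t) = Add(6, Mul(3, Pow(Add(t, t), -1))) = Add(6, Mul(3, Pow(Mul(2, t), -1))) = Add(6, Mul(3, Mul(Rational(1, 2), Pow(t, -1)))) = Add(6, Mul(Rational(3, 2), Pow(t, -1))))
Mul(-22611, Pow(Function('T')(Mul(14, 13), Function('w')(12)), -1)) = Mul(-22611, Pow(Add(Add(6, Mul(Rational(3, 2), Pow(12, -1))), Mul(-1, Mul(14, 13))), -1)) = Mul(-22611, Pow(Add(Add(6, Mul(Rational(3, 2), Rational(1, 12))), Mul(-1, 182)), -1)) = Mul(-22611, Pow(Add(Add(6, Rational(1, 8)), -182), -1)) = Mul(-22611, Pow(Add(Rational(49, 8), -182), -1)) = Mul(-22611, Pow(Rational(-1407, 8), -1)) = Mul(-22611, Rational(-8, 1407)) = Rational(60296, 469)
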